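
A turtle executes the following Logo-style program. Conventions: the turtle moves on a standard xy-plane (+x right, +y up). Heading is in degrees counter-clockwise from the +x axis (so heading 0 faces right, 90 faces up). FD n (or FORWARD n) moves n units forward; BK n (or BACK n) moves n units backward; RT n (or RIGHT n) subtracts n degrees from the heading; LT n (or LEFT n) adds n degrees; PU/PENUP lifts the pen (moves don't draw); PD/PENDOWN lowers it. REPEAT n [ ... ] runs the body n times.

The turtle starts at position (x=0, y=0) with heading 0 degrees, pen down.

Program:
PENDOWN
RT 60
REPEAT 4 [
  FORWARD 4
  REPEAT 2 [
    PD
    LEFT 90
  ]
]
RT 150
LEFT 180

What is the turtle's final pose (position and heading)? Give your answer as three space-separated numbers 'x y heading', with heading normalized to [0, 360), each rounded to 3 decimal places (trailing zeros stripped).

Executing turtle program step by step:
Start: pos=(0,0), heading=0, pen down
PD: pen down
RT 60: heading 0 -> 300
REPEAT 4 [
  -- iteration 1/4 --
  FD 4: (0,0) -> (2,-3.464) [heading=300, draw]
  REPEAT 2 [
    -- iteration 1/2 --
    PD: pen down
    LT 90: heading 300 -> 30
    -- iteration 2/2 --
    PD: pen down
    LT 90: heading 30 -> 120
  ]
  -- iteration 2/4 --
  FD 4: (2,-3.464) -> (0,0) [heading=120, draw]
  REPEAT 2 [
    -- iteration 1/2 --
    PD: pen down
    LT 90: heading 120 -> 210
    -- iteration 2/2 --
    PD: pen down
    LT 90: heading 210 -> 300
  ]
  -- iteration 3/4 --
  FD 4: (0,0) -> (2,-3.464) [heading=300, draw]
  REPEAT 2 [
    -- iteration 1/2 --
    PD: pen down
    LT 90: heading 300 -> 30
    -- iteration 2/2 --
    PD: pen down
    LT 90: heading 30 -> 120
  ]
  -- iteration 4/4 --
  FD 4: (2,-3.464) -> (0,0) [heading=120, draw]
  REPEAT 2 [
    -- iteration 1/2 --
    PD: pen down
    LT 90: heading 120 -> 210
    -- iteration 2/2 --
    PD: pen down
    LT 90: heading 210 -> 300
  ]
]
RT 150: heading 300 -> 150
LT 180: heading 150 -> 330
Final: pos=(0,0), heading=330, 4 segment(s) drawn

Answer: 0 0 330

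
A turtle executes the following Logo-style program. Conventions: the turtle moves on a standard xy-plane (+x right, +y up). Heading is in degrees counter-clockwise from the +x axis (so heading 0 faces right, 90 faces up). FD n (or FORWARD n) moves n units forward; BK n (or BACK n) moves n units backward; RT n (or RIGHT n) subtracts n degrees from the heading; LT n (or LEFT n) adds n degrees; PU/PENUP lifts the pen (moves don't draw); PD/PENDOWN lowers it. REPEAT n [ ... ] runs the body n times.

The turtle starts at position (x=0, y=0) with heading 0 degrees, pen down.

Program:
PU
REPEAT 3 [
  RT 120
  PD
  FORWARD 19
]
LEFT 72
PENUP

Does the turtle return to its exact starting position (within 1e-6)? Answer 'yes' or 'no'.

Answer: yes

Derivation:
Executing turtle program step by step:
Start: pos=(0,0), heading=0, pen down
PU: pen up
REPEAT 3 [
  -- iteration 1/3 --
  RT 120: heading 0 -> 240
  PD: pen down
  FD 19: (0,0) -> (-9.5,-16.454) [heading=240, draw]
  -- iteration 2/3 --
  RT 120: heading 240 -> 120
  PD: pen down
  FD 19: (-9.5,-16.454) -> (-19,0) [heading=120, draw]
  -- iteration 3/3 --
  RT 120: heading 120 -> 0
  PD: pen down
  FD 19: (-19,0) -> (0,0) [heading=0, draw]
]
LT 72: heading 0 -> 72
PU: pen up
Final: pos=(0,0), heading=72, 3 segment(s) drawn

Start position: (0, 0)
Final position: (0, 0)
Distance = 0; < 1e-6 -> CLOSED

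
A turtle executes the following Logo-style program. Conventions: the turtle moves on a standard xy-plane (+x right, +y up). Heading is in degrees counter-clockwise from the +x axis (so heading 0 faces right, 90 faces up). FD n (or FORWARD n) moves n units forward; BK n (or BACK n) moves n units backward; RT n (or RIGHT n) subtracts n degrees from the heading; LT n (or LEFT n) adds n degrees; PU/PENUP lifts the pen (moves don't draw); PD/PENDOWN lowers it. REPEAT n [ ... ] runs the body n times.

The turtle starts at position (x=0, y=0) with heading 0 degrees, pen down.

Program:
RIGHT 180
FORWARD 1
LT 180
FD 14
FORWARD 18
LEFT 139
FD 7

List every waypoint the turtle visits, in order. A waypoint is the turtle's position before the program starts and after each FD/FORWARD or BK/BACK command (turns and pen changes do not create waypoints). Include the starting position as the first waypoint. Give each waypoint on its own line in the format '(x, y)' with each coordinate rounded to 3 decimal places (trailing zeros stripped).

Executing turtle program step by step:
Start: pos=(0,0), heading=0, pen down
RT 180: heading 0 -> 180
FD 1: (0,0) -> (-1,0) [heading=180, draw]
LT 180: heading 180 -> 0
FD 14: (-1,0) -> (13,0) [heading=0, draw]
FD 18: (13,0) -> (31,0) [heading=0, draw]
LT 139: heading 0 -> 139
FD 7: (31,0) -> (25.717,4.592) [heading=139, draw]
Final: pos=(25.717,4.592), heading=139, 4 segment(s) drawn
Waypoints (5 total):
(0, 0)
(-1, 0)
(13, 0)
(31, 0)
(25.717, 4.592)

Answer: (0, 0)
(-1, 0)
(13, 0)
(31, 0)
(25.717, 4.592)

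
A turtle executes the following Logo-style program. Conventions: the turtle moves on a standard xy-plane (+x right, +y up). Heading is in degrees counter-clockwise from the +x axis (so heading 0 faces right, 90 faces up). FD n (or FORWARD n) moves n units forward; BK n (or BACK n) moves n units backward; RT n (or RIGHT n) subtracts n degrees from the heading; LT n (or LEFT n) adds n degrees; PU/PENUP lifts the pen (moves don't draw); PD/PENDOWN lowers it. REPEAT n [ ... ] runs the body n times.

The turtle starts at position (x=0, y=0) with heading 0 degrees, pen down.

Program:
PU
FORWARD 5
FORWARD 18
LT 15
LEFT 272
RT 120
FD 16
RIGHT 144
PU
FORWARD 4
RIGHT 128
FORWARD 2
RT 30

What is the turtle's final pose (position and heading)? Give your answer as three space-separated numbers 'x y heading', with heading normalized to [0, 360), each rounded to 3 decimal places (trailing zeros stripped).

Answer: 10.574 3.23 225

Derivation:
Executing turtle program step by step:
Start: pos=(0,0), heading=0, pen down
PU: pen up
FD 5: (0,0) -> (5,0) [heading=0, move]
FD 18: (5,0) -> (23,0) [heading=0, move]
LT 15: heading 0 -> 15
LT 272: heading 15 -> 287
RT 120: heading 287 -> 167
FD 16: (23,0) -> (7.41,3.599) [heading=167, move]
RT 144: heading 167 -> 23
PU: pen up
FD 4: (7.41,3.599) -> (11.092,5.162) [heading=23, move]
RT 128: heading 23 -> 255
FD 2: (11.092,5.162) -> (10.574,3.23) [heading=255, move]
RT 30: heading 255 -> 225
Final: pos=(10.574,3.23), heading=225, 0 segment(s) drawn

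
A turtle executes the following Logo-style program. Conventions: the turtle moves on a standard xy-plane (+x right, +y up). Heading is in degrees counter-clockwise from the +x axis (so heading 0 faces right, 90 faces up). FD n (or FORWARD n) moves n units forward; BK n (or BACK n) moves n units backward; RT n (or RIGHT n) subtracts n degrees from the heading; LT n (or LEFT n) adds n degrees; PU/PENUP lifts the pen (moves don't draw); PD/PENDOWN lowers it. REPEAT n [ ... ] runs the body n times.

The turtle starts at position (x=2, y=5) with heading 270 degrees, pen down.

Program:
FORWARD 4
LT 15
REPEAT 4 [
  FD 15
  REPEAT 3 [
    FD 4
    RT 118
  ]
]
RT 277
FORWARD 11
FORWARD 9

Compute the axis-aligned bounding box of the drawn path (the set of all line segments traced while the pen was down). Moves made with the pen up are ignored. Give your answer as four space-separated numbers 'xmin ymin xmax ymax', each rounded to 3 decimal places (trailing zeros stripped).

Answer: 2 -57.052 42.23 5

Derivation:
Executing turtle program step by step:
Start: pos=(2,5), heading=270, pen down
FD 4: (2,5) -> (2,1) [heading=270, draw]
LT 15: heading 270 -> 285
REPEAT 4 [
  -- iteration 1/4 --
  FD 15: (2,1) -> (5.882,-13.489) [heading=285, draw]
  REPEAT 3 [
    -- iteration 1/3 --
    FD 4: (5.882,-13.489) -> (6.918,-17.353) [heading=285, draw]
    RT 118: heading 285 -> 167
    -- iteration 2/3 --
    FD 4: (6.918,-17.353) -> (3.02,-16.453) [heading=167, draw]
    RT 118: heading 167 -> 49
    -- iteration 3/3 --
    FD 4: (3.02,-16.453) -> (5.644,-13.434) [heading=49, draw]
    RT 118: heading 49 -> 291
  ]
  -- iteration 2/4 --
  FD 15: (5.644,-13.434) -> (11.02,-27.438) [heading=291, draw]
  REPEAT 3 [
    -- iteration 1/3 --
    FD 4: (11.02,-27.438) -> (12.453,-31.172) [heading=291, draw]
    RT 118: heading 291 -> 173
    -- iteration 2/3 --
    FD 4: (12.453,-31.172) -> (8.483,-30.684) [heading=173, draw]
    RT 118: heading 173 -> 55
    -- iteration 3/3 --
    FD 4: (8.483,-30.684) -> (10.777,-27.408) [heading=55, draw]
    RT 118: heading 55 -> 297
  ]
  -- iteration 3/4 --
  FD 15: (10.777,-27.408) -> (17.587,-40.773) [heading=297, draw]
  REPEAT 3 [
    -- iteration 1/3 --
    FD 4: (17.587,-40.773) -> (19.403,-44.337) [heading=297, draw]
    RT 118: heading 297 -> 179
    -- iteration 2/3 --
    FD 4: (19.403,-44.337) -> (15.404,-44.267) [heading=179, draw]
    RT 118: heading 179 -> 61
    -- iteration 3/3 --
    FD 4: (15.404,-44.267) -> (17.343,-40.769) [heading=61, draw]
    RT 118: heading 61 -> 303
  ]
  -- iteration 4/4 --
  FD 15: (17.343,-40.769) -> (25.513,-53.349) [heading=303, draw]
  REPEAT 3 [
    -- iteration 1/3 --
    FD 4: (25.513,-53.349) -> (27.691,-56.703) [heading=303, draw]
    RT 118: heading 303 -> 185
    -- iteration 2/3 --
    FD 4: (27.691,-56.703) -> (23.706,-57.052) [heading=185, draw]
    RT 118: heading 185 -> 67
    -- iteration 3/3 --
    FD 4: (23.706,-57.052) -> (25.269,-53.37) [heading=67, draw]
    RT 118: heading 67 -> 309
  ]
]
RT 277: heading 309 -> 32
FD 11: (25.269,-53.37) -> (34.598,-47.541) [heading=32, draw]
FD 9: (34.598,-47.541) -> (42.23,-42.772) [heading=32, draw]
Final: pos=(42.23,-42.772), heading=32, 19 segment(s) drawn

Segment endpoints: x in {2, 2, 3.02, 5.644, 5.882, 6.918, 8.483, 10.777, 11.02, 12.453, 15.404, 17.343, 17.587, 19.403, 23.706, 25.269, 25.513, 27.691, 34.598, 42.23}, y in {-57.052, -56.703, -53.37, -53.349, -47.541, -44.337, -44.267, -42.772, -40.773, -40.769, -31.172, -30.684, -27.438, -27.408, -17.353, -16.453, -13.489, -13.434, 1, 5}
xmin=2, ymin=-57.052, xmax=42.23, ymax=5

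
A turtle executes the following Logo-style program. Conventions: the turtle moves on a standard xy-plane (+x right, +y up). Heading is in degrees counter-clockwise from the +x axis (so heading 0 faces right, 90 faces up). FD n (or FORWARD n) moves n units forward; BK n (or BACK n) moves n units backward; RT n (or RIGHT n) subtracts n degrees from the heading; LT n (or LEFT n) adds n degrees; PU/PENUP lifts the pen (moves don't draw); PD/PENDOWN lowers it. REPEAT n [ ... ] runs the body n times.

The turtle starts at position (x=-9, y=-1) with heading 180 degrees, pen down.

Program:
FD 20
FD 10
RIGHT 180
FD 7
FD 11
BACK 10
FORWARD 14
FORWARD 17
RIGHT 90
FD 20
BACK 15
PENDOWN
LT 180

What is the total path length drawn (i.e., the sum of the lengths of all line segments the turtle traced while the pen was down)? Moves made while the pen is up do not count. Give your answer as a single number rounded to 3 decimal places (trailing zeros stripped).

Answer: 124

Derivation:
Executing turtle program step by step:
Start: pos=(-9,-1), heading=180, pen down
FD 20: (-9,-1) -> (-29,-1) [heading=180, draw]
FD 10: (-29,-1) -> (-39,-1) [heading=180, draw]
RT 180: heading 180 -> 0
FD 7: (-39,-1) -> (-32,-1) [heading=0, draw]
FD 11: (-32,-1) -> (-21,-1) [heading=0, draw]
BK 10: (-21,-1) -> (-31,-1) [heading=0, draw]
FD 14: (-31,-1) -> (-17,-1) [heading=0, draw]
FD 17: (-17,-1) -> (0,-1) [heading=0, draw]
RT 90: heading 0 -> 270
FD 20: (0,-1) -> (0,-21) [heading=270, draw]
BK 15: (0,-21) -> (0,-6) [heading=270, draw]
PD: pen down
LT 180: heading 270 -> 90
Final: pos=(0,-6), heading=90, 9 segment(s) drawn

Segment lengths:
  seg 1: (-9,-1) -> (-29,-1), length = 20
  seg 2: (-29,-1) -> (-39,-1), length = 10
  seg 3: (-39,-1) -> (-32,-1), length = 7
  seg 4: (-32,-1) -> (-21,-1), length = 11
  seg 5: (-21,-1) -> (-31,-1), length = 10
  seg 6: (-31,-1) -> (-17,-1), length = 14
  seg 7: (-17,-1) -> (0,-1), length = 17
  seg 8: (0,-1) -> (0,-21), length = 20
  seg 9: (0,-21) -> (0,-6), length = 15
Total = 124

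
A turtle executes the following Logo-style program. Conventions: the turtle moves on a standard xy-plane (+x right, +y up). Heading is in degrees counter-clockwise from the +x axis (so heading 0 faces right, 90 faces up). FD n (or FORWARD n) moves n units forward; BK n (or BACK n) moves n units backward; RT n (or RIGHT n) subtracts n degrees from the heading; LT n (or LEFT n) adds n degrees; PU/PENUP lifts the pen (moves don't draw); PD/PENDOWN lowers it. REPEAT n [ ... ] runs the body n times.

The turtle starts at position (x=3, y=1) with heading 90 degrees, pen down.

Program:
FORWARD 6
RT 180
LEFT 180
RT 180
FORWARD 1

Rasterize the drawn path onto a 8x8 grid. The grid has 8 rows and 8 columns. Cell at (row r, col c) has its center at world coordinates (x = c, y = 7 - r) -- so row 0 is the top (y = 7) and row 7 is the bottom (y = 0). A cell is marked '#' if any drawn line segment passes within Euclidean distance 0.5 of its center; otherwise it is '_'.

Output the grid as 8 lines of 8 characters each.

Segment 0: (3,1) -> (3,7)
Segment 1: (3,7) -> (3,6)

Answer: ___#____
___#____
___#____
___#____
___#____
___#____
___#____
________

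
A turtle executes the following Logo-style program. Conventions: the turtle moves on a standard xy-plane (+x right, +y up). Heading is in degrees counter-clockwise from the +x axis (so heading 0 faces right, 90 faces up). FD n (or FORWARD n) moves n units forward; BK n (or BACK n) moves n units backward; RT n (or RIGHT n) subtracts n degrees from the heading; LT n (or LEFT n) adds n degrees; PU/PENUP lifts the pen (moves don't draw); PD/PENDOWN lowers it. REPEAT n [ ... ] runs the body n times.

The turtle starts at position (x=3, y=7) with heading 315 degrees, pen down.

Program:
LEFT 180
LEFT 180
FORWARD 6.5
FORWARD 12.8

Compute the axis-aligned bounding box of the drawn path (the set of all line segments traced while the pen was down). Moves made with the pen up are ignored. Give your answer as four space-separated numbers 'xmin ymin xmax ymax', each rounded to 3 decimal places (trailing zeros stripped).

Answer: 3 -6.647 16.647 7

Derivation:
Executing turtle program step by step:
Start: pos=(3,7), heading=315, pen down
LT 180: heading 315 -> 135
LT 180: heading 135 -> 315
FD 6.5: (3,7) -> (7.596,2.404) [heading=315, draw]
FD 12.8: (7.596,2.404) -> (16.647,-6.647) [heading=315, draw]
Final: pos=(16.647,-6.647), heading=315, 2 segment(s) drawn

Segment endpoints: x in {3, 7.596, 16.647}, y in {-6.647, 2.404, 7}
xmin=3, ymin=-6.647, xmax=16.647, ymax=7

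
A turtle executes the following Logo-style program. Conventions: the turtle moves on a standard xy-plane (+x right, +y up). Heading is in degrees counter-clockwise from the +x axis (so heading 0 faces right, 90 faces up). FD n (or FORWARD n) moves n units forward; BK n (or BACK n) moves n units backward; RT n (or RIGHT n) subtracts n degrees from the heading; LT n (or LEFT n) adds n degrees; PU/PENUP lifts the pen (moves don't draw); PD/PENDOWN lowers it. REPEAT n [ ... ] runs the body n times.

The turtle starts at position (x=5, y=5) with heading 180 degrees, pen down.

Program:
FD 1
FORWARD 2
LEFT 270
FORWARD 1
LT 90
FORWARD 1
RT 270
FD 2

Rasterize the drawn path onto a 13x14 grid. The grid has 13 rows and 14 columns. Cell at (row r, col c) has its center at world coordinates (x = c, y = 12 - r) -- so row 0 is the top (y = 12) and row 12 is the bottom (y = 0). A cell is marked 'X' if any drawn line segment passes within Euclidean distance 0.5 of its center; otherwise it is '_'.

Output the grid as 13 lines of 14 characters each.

Answer: ______________
______________
______________
______________
______________
______________
_XX___________
_XXXXX________
_X____________
______________
______________
______________
______________

Derivation:
Segment 0: (5,5) -> (4,5)
Segment 1: (4,5) -> (2,5)
Segment 2: (2,5) -> (2,6)
Segment 3: (2,6) -> (1,6)
Segment 4: (1,6) -> (1,4)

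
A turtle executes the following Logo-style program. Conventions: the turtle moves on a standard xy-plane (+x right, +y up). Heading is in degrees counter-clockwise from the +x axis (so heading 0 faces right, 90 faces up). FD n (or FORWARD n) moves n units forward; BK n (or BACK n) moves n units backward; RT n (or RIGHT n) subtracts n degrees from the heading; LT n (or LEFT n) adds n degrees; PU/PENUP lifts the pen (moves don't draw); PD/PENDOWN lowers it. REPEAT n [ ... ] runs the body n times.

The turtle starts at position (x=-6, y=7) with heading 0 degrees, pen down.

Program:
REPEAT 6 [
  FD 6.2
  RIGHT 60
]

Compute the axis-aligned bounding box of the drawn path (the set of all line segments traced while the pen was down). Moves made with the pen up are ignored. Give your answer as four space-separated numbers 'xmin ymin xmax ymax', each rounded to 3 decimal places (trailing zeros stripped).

Executing turtle program step by step:
Start: pos=(-6,7), heading=0, pen down
REPEAT 6 [
  -- iteration 1/6 --
  FD 6.2: (-6,7) -> (0.2,7) [heading=0, draw]
  RT 60: heading 0 -> 300
  -- iteration 2/6 --
  FD 6.2: (0.2,7) -> (3.3,1.631) [heading=300, draw]
  RT 60: heading 300 -> 240
  -- iteration 3/6 --
  FD 6.2: (3.3,1.631) -> (0.2,-3.739) [heading=240, draw]
  RT 60: heading 240 -> 180
  -- iteration 4/6 --
  FD 6.2: (0.2,-3.739) -> (-6,-3.739) [heading=180, draw]
  RT 60: heading 180 -> 120
  -- iteration 5/6 --
  FD 6.2: (-6,-3.739) -> (-9.1,1.631) [heading=120, draw]
  RT 60: heading 120 -> 60
  -- iteration 6/6 --
  FD 6.2: (-9.1,1.631) -> (-6,7) [heading=60, draw]
  RT 60: heading 60 -> 0
]
Final: pos=(-6,7), heading=0, 6 segment(s) drawn

Segment endpoints: x in {-9.1, -6, -6, 0.2, 0.2, 3.3}, y in {-3.739, -3.739, 1.631, 1.631, 7, 7}
xmin=-9.1, ymin=-3.739, xmax=3.3, ymax=7

Answer: -9.1 -3.739 3.3 7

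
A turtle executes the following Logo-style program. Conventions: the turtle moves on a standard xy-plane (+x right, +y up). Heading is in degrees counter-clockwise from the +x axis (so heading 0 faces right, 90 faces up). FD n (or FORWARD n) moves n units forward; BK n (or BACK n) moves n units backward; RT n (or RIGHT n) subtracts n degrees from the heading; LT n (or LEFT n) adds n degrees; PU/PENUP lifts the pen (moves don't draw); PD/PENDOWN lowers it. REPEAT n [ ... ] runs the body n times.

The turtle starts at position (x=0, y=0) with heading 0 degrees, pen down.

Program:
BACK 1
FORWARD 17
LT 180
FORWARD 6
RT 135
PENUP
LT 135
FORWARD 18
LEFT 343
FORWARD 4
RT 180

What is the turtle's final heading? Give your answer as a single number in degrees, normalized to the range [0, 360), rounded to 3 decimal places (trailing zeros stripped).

Executing turtle program step by step:
Start: pos=(0,0), heading=0, pen down
BK 1: (0,0) -> (-1,0) [heading=0, draw]
FD 17: (-1,0) -> (16,0) [heading=0, draw]
LT 180: heading 0 -> 180
FD 6: (16,0) -> (10,0) [heading=180, draw]
RT 135: heading 180 -> 45
PU: pen up
LT 135: heading 45 -> 180
FD 18: (10,0) -> (-8,0) [heading=180, move]
LT 343: heading 180 -> 163
FD 4: (-8,0) -> (-11.825,1.169) [heading=163, move]
RT 180: heading 163 -> 343
Final: pos=(-11.825,1.169), heading=343, 3 segment(s) drawn

Answer: 343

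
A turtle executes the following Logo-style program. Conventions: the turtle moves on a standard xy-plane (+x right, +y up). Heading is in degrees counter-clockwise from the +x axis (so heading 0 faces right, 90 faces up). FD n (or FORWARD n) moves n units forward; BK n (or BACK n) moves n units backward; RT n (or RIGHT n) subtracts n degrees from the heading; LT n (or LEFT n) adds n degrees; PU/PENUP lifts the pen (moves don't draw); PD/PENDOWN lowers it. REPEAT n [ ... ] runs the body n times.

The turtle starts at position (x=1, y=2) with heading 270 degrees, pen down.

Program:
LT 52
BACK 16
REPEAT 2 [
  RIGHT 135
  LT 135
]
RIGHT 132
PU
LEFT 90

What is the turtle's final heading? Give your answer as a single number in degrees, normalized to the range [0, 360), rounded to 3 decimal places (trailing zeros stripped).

Answer: 280

Derivation:
Executing turtle program step by step:
Start: pos=(1,2), heading=270, pen down
LT 52: heading 270 -> 322
BK 16: (1,2) -> (-11.608,11.851) [heading=322, draw]
REPEAT 2 [
  -- iteration 1/2 --
  RT 135: heading 322 -> 187
  LT 135: heading 187 -> 322
  -- iteration 2/2 --
  RT 135: heading 322 -> 187
  LT 135: heading 187 -> 322
]
RT 132: heading 322 -> 190
PU: pen up
LT 90: heading 190 -> 280
Final: pos=(-11.608,11.851), heading=280, 1 segment(s) drawn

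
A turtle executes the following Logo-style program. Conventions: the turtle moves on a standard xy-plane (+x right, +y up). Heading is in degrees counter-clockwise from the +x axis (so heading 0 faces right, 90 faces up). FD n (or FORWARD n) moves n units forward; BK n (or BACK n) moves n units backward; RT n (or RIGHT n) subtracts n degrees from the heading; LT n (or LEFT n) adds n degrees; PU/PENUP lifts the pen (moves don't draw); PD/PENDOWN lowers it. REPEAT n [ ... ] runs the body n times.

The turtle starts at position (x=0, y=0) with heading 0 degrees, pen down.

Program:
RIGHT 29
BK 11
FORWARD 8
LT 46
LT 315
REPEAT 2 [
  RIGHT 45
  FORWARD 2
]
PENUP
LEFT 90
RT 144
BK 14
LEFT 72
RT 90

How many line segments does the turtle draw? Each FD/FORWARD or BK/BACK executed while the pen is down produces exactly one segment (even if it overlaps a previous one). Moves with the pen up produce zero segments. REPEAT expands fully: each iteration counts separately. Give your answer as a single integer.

Answer: 4

Derivation:
Executing turtle program step by step:
Start: pos=(0,0), heading=0, pen down
RT 29: heading 0 -> 331
BK 11: (0,0) -> (-9.621,5.333) [heading=331, draw]
FD 8: (-9.621,5.333) -> (-2.624,1.454) [heading=331, draw]
LT 46: heading 331 -> 17
LT 315: heading 17 -> 332
REPEAT 2 [
  -- iteration 1/2 --
  RT 45: heading 332 -> 287
  FD 2: (-2.624,1.454) -> (-2.039,-0.458) [heading=287, draw]
  -- iteration 2/2 --
  RT 45: heading 287 -> 242
  FD 2: (-2.039,-0.458) -> (-2.978,-2.224) [heading=242, draw]
]
PU: pen up
LT 90: heading 242 -> 332
RT 144: heading 332 -> 188
BK 14: (-2.978,-2.224) -> (10.886,-0.276) [heading=188, move]
LT 72: heading 188 -> 260
RT 90: heading 260 -> 170
Final: pos=(10.886,-0.276), heading=170, 4 segment(s) drawn
Segments drawn: 4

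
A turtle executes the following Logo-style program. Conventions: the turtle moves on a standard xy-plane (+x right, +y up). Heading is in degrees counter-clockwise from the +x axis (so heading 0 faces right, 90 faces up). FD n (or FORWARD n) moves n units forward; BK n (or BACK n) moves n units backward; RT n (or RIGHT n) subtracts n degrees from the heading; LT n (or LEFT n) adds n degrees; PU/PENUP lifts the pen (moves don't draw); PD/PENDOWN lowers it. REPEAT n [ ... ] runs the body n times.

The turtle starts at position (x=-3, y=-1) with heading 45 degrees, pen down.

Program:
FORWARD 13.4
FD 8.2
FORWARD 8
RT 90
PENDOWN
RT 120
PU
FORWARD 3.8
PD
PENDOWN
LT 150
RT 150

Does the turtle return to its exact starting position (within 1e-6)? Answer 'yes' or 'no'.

Answer: no

Derivation:
Executing turtle program step by step:
Start: pos=(-3,-1), heading=45, pen down
FD 13.4: (-3,-1) -> (6.475,8.475) [heading=45, draw]
FD 8.2: (6.475,8.475) -> (12.274,14.274) [heading=45, draw]
FD 8: (12.274,14.274) -> (17.93,19.93) [heading=45, draw]
RT 90: heading 45 -> 315
PD: pen down
RT 120: heading 315 -> 195
PU: pen up
FD 3.8: (17.93,19.93) -> (14.26,18.947) [heading=195, move]
PD: pen down
PD: pen down
LT 150: heading 195 -> 345
RT 150: heading 345 -> 195
Final: pos=(14.26,18.947), heading=195, 3 segment(s) drawn

Start position: (-3, -1)
Final position: (14.26, 18.947)
Distance = 26.378; >= 1e-6 -> NOT closed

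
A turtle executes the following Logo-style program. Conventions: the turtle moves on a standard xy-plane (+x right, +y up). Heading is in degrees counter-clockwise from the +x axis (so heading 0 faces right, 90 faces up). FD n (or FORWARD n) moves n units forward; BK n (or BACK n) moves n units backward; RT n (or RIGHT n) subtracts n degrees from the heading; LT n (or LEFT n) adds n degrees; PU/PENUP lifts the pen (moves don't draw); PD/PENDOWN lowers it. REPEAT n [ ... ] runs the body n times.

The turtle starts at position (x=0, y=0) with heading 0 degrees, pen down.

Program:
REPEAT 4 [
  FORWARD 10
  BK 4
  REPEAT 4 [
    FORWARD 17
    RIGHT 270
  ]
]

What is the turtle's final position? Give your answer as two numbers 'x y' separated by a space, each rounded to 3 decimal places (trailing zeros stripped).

Executing turtle program step by step:
Start: pos=(0,0), heading=0, pen down
REPEAT 4 [
  -- iteration 1/4 --
  FD 10: (0,0) -> (10,0) [heading=0, draw]
  BK 4: (10,0) -> (6,0) [heading=0, draw]
  REPEAT 4 [
    -- iteration 1/4 --
    FD 17: (6,0) -> (23,0) [heading=0, draw]
    RT 270: heading 0 -> 90
    -- iteration 2/4 --
    FD 17: (23,0) -> (23,17) [heading=90, draw]
    RT 270: heading 90 -> 180
    -- iteration 3/4 --
    FD 17: (23,17) -> (6,17) [heading=180, draw]
    RT 270: heading 180 -> 270
    -- iteration 4/4 --
    FD 17: (6,17) -> (6,0) [heading=270, draw]
    RT 270: heading 270 -> 0
  ]
  -- iteration 2/4 --
  FD 10: (6,0) -> (16,0) [heading=0, draw]
  BK 4: (16,0) -> (12,0) [heading=0, draw]
  REPEAT 4 [
    -- iteration 1/4 --
    FD 17: (12,0) -> (29,0) [heading=0, draw]
    RT 270: heading 0 -> 90
    -- iteration 2/4 --
    FD 17: (29,0) -> (29,17) [heading=90, draw]
    RT 270: heading 90 -> 180
    -- iteration 3/4 --
    FD 17: (29,17) -> (12,17) [heading=180, draw]
    RT 270: heading 180 -> 270
    -- iteration 4/4 --
    FD 17: (12,17) -> (12,0) [heading=270, draw]
    RT 270: heading 270 -> 0
  ]
  -- iteration 3/4 --
  FD 10: (12,0) -> (22,0) [heading=0, draw]
  BK 4: (22,0) -> (18,0) [heading=0, draw]
  REPEAT 4 [
    -- iteration 1/4 --
    FD 17: (18,0) -> (35,0) [heading=0, draw]
    RT 270: heading 0 -> 90
    -- iteration 2/4 --
    FD 17: (35,0) -> (35,17) [heading=90, draw]
    RT 270: heading 90 -> 180
    -- iteration 3/4 --
    FD 17: (35,17) -> (18,17) [heading=180, draw]
    RT 270: heading 180 -> 270
    -- iteration 4/4 --
    FD 17: (18,17) -> (18,0) [heading=270, draw]
    RT 270: heading 270 -> 0
  ]
  -- iteration 4/4 --
  FD 10: (18,0) -> (28,0) [heading=0, draw]
  BK 4: (28,0) -> (24,0) [heading=0, draw]
  REPEAT 4 [
    -- iteration 1/4 --
    FD 17: (24,0) -> (41,0) [heading=0, draw]
    RT 270: heading 0 -> 90
    -- iteration 2/4 --
    FD 17: (41,0) -> (41,17) [heading=90, draw]
    RT 270: heading 90 -> 180
    -- iteration 3/4 --
    FD 17: (41,17) -> (24,17) [heading=180, draw]
    RT 270: heading 180 -> 270
    -- iteration 4/4 --
    FD 17: (24,17) -> (24,0) [heading=270, draw]
    RT 270: heading 270 -> 0
  ]
]
Final: pos=(24,0), heading=0, 24 segment(s) drawn

Answer: 24 0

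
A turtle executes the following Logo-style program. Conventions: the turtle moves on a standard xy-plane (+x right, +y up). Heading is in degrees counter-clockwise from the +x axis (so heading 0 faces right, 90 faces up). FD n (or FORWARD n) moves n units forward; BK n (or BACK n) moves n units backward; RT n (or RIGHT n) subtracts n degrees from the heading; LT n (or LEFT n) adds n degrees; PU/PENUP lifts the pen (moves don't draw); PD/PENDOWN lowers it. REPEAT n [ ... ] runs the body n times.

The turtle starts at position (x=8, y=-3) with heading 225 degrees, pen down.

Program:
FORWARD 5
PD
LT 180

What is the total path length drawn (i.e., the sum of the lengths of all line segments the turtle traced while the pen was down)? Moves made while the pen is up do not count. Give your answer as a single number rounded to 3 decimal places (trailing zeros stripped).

Executing turtle program step by step:
Start: pos=(8,-3), heading=225, pen down
FD 5: (8,-3) -> (4.464,-6.536) [heading=225, draw]
PD: pen down
LT 180: heading 225 -> 45
Final: pos=(4.464,-6.536), heading=45, 1 segment(s) drawn

Segment lengths:
  seg 1: (8,-3) -> (4.464,-6.536), length = 5
Total = 5

Answer: 5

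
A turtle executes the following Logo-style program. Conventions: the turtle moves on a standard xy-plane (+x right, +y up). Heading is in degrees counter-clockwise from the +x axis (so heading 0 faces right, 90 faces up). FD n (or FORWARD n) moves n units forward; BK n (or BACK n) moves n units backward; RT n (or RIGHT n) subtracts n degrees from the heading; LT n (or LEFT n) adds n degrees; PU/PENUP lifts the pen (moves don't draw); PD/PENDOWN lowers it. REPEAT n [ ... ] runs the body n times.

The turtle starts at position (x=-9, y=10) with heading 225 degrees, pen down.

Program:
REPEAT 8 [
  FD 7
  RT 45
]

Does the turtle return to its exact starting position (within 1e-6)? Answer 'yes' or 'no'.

Answer: yes

Derivation:
Executing turtle program step by step:
Start: pos=(-9,10), heading=225, pen down
REPEAT 8 [
  -- iteration 1/8 --
  FD 7: (-9,10) -> (-13.95,5.05) [heading=225, draw]
  RT 45: heading 225 -> 180
  -- iteration 2/8 --
  FD 7: (-13.95,5.05) -> (-20.95,5.05) [heading=180, draw]
  RT 45: heading 180 -> 135
  -- iteration 3/8 --
  FD 7: (-20.95,5.05) -> (-25.899,10) [heading=135, draw]
  RT 45: heading 135 -> 90
  -- iteration 4/8 --
  FD 7: (-25.899,10) -> (-25.899,17) [heading=90, draw]
  RT 45: heading 90 -> 45
  -- iteration 5/8 --
  FD 7: (-25.899,17) -> (-20.95,21.95) [heading=45, draw]
  RT 45: heading 45 -> 0
  -- iteration 6/8 --
  FD 7: (-20.95,21.95) -> (-13.95,21.95) [heading=0, draw]
  RT 45: heading 0 -> 315
  -- iteration 7/8 --
  FD 7: (-13.95,21.95) -> (-9,17) [heading=315, draw]
  RT 45: heading 315 -> 270
  -- iteration 8/8 --
  FD 7: (-9,17) -> (-9,10) [heading=270, draw]
  RT 45: heading 270 -> 225
]
Final: pos=(-9,10), heading=225, 8 segment(s) drawn

Start position: (-9, 10)
Final position: (-9, 10)
Distance = 0; < 1e-6 -> CLOSED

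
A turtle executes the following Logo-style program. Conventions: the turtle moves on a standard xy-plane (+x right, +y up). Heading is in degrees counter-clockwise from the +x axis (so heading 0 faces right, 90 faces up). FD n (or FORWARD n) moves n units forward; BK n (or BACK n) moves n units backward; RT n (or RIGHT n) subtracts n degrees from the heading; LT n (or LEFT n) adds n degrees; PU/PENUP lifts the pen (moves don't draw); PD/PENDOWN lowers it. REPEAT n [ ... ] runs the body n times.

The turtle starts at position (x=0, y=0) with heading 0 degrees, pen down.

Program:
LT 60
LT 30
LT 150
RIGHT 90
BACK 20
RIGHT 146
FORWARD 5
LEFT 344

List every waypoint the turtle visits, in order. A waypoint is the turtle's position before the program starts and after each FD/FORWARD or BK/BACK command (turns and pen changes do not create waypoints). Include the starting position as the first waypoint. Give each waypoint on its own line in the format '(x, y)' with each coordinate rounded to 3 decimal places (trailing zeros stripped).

Answer: (0, 0)
(17.321, -10)
(22.308, -9.651)

Derivation:
Executing turtle program step by step:
Start: pos=(0,0), heading=0, pen down
LT 60: heading 0 -> 60
LT 30: heading 60 -> 90
LT 150: heading 90 -> 240
RT 90: heading 240 -> 150
BK 20: (0,0) -> (17.321,-10) [heading=150, draw]
RT 146: heading 150 -> 4
FD 5: (17.321,-10) -> (22.308,-9.651) [heading=4, draw]
LT 344: heading 4 -> 348
Final: pos=(22.308,-9.651), heading=348, 2 segment(s) drawn
Waypoints (3 total):
(0, 0)
(17.321, -10)
(22.308, -9.651)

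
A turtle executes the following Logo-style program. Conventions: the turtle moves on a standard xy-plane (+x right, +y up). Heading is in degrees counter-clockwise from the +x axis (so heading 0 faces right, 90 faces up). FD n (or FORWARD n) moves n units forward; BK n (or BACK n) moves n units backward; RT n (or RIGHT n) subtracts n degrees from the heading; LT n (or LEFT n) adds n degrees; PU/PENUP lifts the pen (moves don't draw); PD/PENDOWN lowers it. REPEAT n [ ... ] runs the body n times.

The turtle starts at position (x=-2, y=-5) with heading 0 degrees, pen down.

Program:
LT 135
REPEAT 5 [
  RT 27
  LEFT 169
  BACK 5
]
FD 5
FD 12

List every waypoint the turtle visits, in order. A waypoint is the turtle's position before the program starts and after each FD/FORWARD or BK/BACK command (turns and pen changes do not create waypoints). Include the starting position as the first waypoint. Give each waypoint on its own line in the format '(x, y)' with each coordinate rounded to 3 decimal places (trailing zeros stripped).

Executing turtle program step by step:
Start: pos=(-2,-5), heading=0, pen down
LT 135: heading 0 -> 135
REPEAT 5 [
  -- iteration 1/5 --
  RT 27: heading 135 -> 108
  LT 169: heading 108 -> 277
  BK 5: (-2,-5) -> (-2.609,-0.037) [heading=277, draw]
  -- iteration 2/5 --
  RT 27: heading 277 -> 250
  LT 169: heading 250 -> 59
  BK 5: (-2.609,-0.037) -> (-5.185,-4.323) [heading=59, draw]
  -- iteration 3/5 --
  RT 27: heading 59 -> 32
  LT 169: heading 32 -> 201
  BK 5: (-5.185,-4.323) -> (-0.517,-2.531) [heading=201, draw]
  -- iteration 4/5 --
  RT 27: heading 201 -> 174
  LT 169: heading 174 -> 343
  BK 5: (-0.517,-2.531) -> (-5.298,-1.069) [heading=343, draw]
  -- iteration 5/5 --
  RT 27: heading 343 -> 316
  LT 169: heading 316 -> 125
  BK 5: (-5.298,-1.069) -> (-2.43,-5.165) [heading=125, draw]
]
FD 5: (-2.43,-5.165) -> (-5.298,-1.069) [heading=125, draw]
FD 12: (-5.298,-1.069) -> (-12.181,8.76) [heading=125, draw]
Final: pos=(-12.181,8.76), heading=125, 7 segment(s) drawn
Waypoints (8 total):
(-2, -5)
(-2.609, -0.037)
(-5.185, -4.323)
(-0.517, -2.531)
(-5.298, -1.069)
(-2.43, -5.165)
(-5.298, -1.069)
(-12.181, 8.76)

Answer: (-2, -5)
(-2.609, -0.037)
(-5.185, -4.323)
(-0.517, -2.531)
(-5.298, -1.069)
(-2.43, -5.165)
(-5.298, -1.069)
(-12.181, 8.76)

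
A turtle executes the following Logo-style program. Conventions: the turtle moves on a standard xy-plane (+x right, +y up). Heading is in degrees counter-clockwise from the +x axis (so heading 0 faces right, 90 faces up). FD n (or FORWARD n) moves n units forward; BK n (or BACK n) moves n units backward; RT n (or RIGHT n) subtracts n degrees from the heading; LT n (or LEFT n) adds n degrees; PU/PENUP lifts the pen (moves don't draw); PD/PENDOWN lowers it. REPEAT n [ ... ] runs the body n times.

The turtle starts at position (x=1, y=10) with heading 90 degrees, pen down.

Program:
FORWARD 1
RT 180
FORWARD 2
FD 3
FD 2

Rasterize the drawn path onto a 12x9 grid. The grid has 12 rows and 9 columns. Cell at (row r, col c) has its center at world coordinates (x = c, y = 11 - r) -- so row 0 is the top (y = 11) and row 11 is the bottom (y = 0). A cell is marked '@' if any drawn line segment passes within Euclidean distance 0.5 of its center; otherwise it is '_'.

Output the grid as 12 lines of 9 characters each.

Segment 0: (1,10) -> (1,11)
Segment 1: (1,11) -> (1,9)
Segment 2: (1,9) -> (1,6)
Segment 3: (1,6) -> (1,4)

Answer: _@_______
_@_______
_@_______
_@_______
_@_______
_@_______
_@_______
_@_______
_________
_________
_________
_________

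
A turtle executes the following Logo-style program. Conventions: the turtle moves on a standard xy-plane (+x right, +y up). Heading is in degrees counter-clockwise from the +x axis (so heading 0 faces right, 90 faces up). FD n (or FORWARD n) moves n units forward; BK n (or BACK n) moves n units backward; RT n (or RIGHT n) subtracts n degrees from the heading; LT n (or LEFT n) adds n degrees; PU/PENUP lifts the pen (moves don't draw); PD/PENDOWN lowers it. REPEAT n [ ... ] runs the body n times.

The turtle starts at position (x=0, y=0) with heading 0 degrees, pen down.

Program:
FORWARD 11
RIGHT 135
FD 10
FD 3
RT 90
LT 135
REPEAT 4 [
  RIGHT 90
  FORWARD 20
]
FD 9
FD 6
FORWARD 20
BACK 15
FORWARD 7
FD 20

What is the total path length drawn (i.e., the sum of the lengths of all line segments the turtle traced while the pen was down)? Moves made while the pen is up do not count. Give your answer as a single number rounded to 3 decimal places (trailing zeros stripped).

Executing turtle program step by step:
Start: pos=(0,0), heading=0, pen down
FD 11: (0,0) -> (11,0) [heading=0, draw]
RT 135: heading 0 -> 225
FD 10: (11,0) -> (3.929,-7.071) [heading=225, draw]
FD 3: (3.929,-7.071) -> (1.808,-9.192) [heading=225, draw]
RT 90: heading 225 -> 135
LT 135: heading 135 -> 270
REPEAT 4 [
  -- iteration 1/4 --
  RT 90: heading 270 -> 180
  FD 20: (1.808,-9.192) -> (-18.192,-9.192) [heading=180, draw]
  -- iteration 2/4 --
  RT 90: heading 180 -> 90
  FD 20: (-18.192,-9.192) -> (-18.192,10.808) [heading=90, draw]
  -- iteration 3/4 --
  RT 90: heading 90 -> 0
  FD 20: (-18.192,10.808) -> (1.808,10.808) [heading=0, draw]
  -- iteration 4/4 --
  RT 90: heading 0 -> 270
  FD 20: (1.808,10.808) -> (1.808,-9.192) [heading=270, draw]
]
FD 9: (1.808,-9.192) -> (1.808,-18.192) [heading=270, draw]
FD 6: (1.808,-18.192) -> (1.808,-24.192) [heading=270, draw]
FD 20: (1.808,-24.192) -> (1.808,-44.192) [heading=270, draw]
BK 15: (1.808,-44.192) -> (1.808,-29.192) [heading=270, draw]
FD 7: (1.808,-29.192) -> (1.808,-36.192) [heading=270, draw]
FD 20: (1.808,-36.192) -> (1.808,-56.192) [heading=270, draw]
Final: pos=(1.808,-56.192), heading=270, 13 segment(s) drawn

Segment lengths:
  seg 1: (0,0) -> (11,0), length = 11
  seg 2: (11,0) -> (3.929,-7.071), length = 10
  seg 3: (3.929,-7.071) -> (1.808,-9.192), length = 3
  seg 4: (1.808,-9.192) -> (-18.192,-9.192), length = 20
  seg 5: (-18.192,-9.192) -> (-18.192,10.808), length = 20
  seg 6: (-18.192,10.808) -> (1.808,10.808), length = 20
  seg 7: (1.808,10.808) -> (1.808,-9.192), length = 20
  seg 8: (1.808,-9.192) -> (1.808,-18.192), length = 9
  seg 9: (1.808,-18.192) -> (1.808,-24.192), length = 6
  seg 10: (1.808,-24.192) -> (1.808,-44.192), length = 20
  seg 11: (1.808,-44.192) -> (1.808,-29.192), length = 15
  seg 12: (1.808,-29.192) -> (1.808,-36.192), length = 7
  seg 13: (1.808,-36.192) -> (1.808,-56.192), length = 20
Total = 181

Answer: 181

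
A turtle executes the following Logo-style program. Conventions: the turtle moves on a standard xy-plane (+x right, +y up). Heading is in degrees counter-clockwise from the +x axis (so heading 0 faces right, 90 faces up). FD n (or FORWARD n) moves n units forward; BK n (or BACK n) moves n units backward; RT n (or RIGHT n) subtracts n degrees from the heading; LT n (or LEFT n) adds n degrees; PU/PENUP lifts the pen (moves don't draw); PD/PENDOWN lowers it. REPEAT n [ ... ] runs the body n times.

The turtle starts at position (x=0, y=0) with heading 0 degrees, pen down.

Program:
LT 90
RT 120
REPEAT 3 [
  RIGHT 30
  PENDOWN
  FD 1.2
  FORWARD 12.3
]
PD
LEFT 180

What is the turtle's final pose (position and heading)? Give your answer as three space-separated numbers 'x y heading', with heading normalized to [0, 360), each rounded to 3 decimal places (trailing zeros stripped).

Executing turtle program step by step:
Start: pos=(0,0), heading=0, pen down
LT 90: heading 0 -> 90
RT 120: heading 90 -> 330
REPEAT 3 [
  -- iteration 1/3 --
  RT 30: heading 330 -> 300
  PD: pen down
  FD 1.2: (0,0) -> (0.6,-1.039) [heading=300, draw]
  FD 12.3: (0.6,-1.039) -> (6.75,-11.691) [heading=300, draw]
  -- iteration 2/3 --
  RT 30: heading 300 -> 270
  PD: pen down
  FD 1.2: (6.75,-11.691) -> (6.75,-12.891) [heading=270, draw]
  FD 12.3: (6.75,-12.891) -> (6.75,-25.191) [heading=270, draw]
  -- iteration 3/3 --
  RT 30: heading 270 -> 240
  PD: pen down
  FD 1.2: (6.75,-25.191) -> (6.15,-26.231) [heading=240, draw]
  FD 12.3: (6.15,-26.231) -> (0,-36.883) [heading=240, draw]
]
PD: pen down
LT 180: heading 240 -> 60
Final: pos=(0,-36.883), heading=60, 6 segment(s) drawn

Answer: 0 -36.883 60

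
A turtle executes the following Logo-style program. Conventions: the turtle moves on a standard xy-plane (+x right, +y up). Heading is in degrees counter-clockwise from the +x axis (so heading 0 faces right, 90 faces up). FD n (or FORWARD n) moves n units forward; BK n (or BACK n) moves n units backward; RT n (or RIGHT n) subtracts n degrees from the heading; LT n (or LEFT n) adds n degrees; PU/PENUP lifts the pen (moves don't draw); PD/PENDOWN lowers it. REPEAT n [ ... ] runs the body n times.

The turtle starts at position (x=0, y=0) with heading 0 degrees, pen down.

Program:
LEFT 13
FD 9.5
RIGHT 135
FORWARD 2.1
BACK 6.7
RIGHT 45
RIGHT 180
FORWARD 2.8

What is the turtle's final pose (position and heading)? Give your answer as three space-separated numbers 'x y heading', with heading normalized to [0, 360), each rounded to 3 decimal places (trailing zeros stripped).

Executing turtle program step by step:
Start: pos=(0,0), heading=0, pen down
LT 13: heading 0 -> 13
FD 9.5: (0,0) -> (9.257,2.137) [heading=13, draw]
RT 135: heading 13 -> 238
FD 2.1: (9.257,2.137) -> (8.144,0.356) [heading=238, draw]
BK 6.7: (8.144,0.356) -> (11.694,6.038) [heading=238, draw]
RT 45: heading 238 -> 193
RT 180: heading 193 -> 13
FD 2.8: (11.694,6.038) -> (14.422,6.668) [heading=13, draw]
Final: pos=(14.422,6.668), heading=13, 4 segment(s) drawn

Answer: 14.422 6.668 13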